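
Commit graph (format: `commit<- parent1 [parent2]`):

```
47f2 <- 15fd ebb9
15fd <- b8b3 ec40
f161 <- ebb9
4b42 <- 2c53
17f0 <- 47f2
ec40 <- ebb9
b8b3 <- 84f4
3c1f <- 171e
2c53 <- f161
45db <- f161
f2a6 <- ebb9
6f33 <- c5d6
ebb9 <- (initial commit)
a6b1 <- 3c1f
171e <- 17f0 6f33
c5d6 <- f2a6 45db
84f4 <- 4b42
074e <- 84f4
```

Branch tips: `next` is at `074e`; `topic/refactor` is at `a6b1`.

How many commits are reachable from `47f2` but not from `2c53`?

6

Reachable from 47f2: {15fd, 2c53, 47f2, 4b42, 84f4, b8b3, ebb9, ec40, f161}.
Reachable from 2c53: {2c53, ebb9, f161}.
In 47f2's history but not 2c53's: {15fd, 47f2, 4b42, 84f4, b8b3, ec40} — 6 commits.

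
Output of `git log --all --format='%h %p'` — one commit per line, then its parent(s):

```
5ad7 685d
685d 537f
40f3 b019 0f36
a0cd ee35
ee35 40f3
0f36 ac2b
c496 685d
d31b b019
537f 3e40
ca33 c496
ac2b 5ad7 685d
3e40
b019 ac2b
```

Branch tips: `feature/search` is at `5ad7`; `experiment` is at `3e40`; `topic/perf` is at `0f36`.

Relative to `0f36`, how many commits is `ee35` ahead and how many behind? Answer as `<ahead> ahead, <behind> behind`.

Reachable from ee35: {0f36, 3e40, 40f3, 537f, 5ad7, 685d, ac2b, b019, ee35}.
Reachable from 0f36: {0f36, 3e40, 537f, 5ad7, 685d, ac2b}.
Only in ee35's history (ahead): {40f3, b019, ee35} — 3.
Only in 0f36's history (behind): {} — 0.

3 ahead, 0 behind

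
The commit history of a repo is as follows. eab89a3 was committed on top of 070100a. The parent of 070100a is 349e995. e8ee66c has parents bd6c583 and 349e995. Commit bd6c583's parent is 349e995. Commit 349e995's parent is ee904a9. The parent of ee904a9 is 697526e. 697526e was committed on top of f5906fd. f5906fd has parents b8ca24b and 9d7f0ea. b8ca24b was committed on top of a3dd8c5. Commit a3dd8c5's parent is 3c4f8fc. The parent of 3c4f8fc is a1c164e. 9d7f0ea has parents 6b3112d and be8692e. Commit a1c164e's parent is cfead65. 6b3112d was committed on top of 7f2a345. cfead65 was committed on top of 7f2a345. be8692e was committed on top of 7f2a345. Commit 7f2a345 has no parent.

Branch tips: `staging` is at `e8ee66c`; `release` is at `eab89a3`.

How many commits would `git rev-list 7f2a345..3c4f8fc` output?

3

Reachable from 3c4f8fc: {3c4f8fc, 7f2a345, a1c164e, cfead65}.
Reachable from 7f2a345: {7f2a345}.
In 3c4f8fc's history but not 7f2a345's: {3c4f8fc, a1c164e, cfead65} — 3 commits.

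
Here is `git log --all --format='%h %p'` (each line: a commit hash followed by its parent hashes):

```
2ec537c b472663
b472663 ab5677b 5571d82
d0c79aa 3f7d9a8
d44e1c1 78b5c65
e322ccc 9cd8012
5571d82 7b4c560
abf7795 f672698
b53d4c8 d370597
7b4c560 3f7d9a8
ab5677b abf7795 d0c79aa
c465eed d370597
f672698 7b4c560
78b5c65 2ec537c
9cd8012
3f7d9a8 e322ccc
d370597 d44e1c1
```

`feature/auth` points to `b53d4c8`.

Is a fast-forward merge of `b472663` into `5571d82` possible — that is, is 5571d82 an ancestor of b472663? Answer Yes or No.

Yes

A fast-forward from 5571d82 to b472663 is possible iff 5571d82 is an ancestor of b472663.
Ancestors of b472663: {3f7d9a8, 5571d82, 7b4c560, 9cd8012, ab5677b, abf7795, b472663, d0c79aa, e322ccc, f672698}.
5571d82 is among them, so fast-forward is possible.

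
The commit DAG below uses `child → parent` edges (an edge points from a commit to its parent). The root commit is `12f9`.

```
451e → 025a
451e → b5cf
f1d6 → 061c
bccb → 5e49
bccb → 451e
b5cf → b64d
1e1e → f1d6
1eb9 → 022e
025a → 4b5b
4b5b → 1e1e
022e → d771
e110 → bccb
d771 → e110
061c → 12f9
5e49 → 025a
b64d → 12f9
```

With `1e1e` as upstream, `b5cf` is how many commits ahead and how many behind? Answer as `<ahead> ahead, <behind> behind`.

Reachable from b5cf: {12f9, b5cf, b64d}.
Reachable from 1e1e: {061c, 12f9, 1e1e, f1d6}.
Only in b5cf's history (ahead): {b5cf, b64d} — 2.
Only in 1e1e's history (behind): {061c, 1e1e, f1d6} — 3.

2 ahead, 3 behind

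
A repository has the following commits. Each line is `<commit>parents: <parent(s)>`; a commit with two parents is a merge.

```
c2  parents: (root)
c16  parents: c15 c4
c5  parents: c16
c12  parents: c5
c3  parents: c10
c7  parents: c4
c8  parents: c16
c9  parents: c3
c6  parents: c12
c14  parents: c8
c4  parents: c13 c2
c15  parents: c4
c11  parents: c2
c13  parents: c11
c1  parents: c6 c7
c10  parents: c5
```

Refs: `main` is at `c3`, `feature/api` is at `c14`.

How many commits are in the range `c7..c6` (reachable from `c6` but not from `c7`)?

5

Reachable from c6: {c11, c12, c13, c15, c16, c2, c4, c5, c6}.
Reachable from c7: {c11, c13, c2, c4, c7}.
In c6's history but not c7's: {c12, c15, c16, c5, c6} — 5 commits.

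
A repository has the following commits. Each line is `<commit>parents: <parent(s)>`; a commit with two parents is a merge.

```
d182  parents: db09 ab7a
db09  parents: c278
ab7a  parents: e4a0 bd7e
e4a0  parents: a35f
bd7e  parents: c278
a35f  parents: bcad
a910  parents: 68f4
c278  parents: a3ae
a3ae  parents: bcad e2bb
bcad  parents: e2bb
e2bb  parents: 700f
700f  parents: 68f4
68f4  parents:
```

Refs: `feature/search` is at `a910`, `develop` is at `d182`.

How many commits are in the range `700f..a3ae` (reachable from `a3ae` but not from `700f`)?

Reachable from a3ae: {68f4, 700f, a3ae, bcad, e2bb}.
Reachable from 700f: {68f4, 700f}.
In a3ae's history but not 700f's: {a3ae, bcad, e2bb} — 3 commits.

3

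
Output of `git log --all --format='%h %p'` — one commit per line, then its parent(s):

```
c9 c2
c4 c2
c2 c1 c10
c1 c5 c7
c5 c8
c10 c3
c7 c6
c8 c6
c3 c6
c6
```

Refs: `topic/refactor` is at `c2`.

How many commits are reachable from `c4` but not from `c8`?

7

Reachable from c4: {c1, c10, c2, c3, c4, c5, c6, c7, c8}.
Reachable from c8: {c6, c8}.
In c4's history but not c8's: {c1, c10, c2, c3, c4, c5, c7} — 7 commits.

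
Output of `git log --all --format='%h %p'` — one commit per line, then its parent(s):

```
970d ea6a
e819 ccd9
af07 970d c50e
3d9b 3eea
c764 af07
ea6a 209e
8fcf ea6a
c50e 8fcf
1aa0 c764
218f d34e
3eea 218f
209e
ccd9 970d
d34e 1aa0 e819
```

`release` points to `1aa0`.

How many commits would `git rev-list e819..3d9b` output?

9

Reachable from 3d9b: {1aa0, 209e, 218f, 3d9b, 3eea, 8fcf, 970d, af07, c50e, c764, ccd9, d34e, e819, ea6a}.
Reachable from e819: {209e, 970d, ccd9, e819, ea6a}.
In 3d9b's history but not e819's: {1aa0, 218f, 3d9b, 3eea, 8fcf, af07, c50e, c764, d34e} — 9 commits.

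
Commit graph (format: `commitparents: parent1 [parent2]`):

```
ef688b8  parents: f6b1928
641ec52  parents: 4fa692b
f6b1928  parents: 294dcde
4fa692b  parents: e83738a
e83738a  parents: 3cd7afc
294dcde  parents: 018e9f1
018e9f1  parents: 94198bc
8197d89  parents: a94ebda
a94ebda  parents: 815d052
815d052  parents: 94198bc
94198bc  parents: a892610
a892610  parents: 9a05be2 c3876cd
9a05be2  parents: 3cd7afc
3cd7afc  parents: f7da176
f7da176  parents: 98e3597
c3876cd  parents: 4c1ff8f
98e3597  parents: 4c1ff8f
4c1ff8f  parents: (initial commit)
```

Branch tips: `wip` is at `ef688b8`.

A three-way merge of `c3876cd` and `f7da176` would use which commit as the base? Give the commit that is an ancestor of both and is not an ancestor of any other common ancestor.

Ancestors of c3876cd: {4c1ff8f, c3876cd}.
Ancestors of f7da176: {4c1ff8f, 98e3597, f7da176}.
Common ancestors: {4c1ff8f}.
The only common ancestor is 4c1ff8f, so it is the merge base.

4c1ff8f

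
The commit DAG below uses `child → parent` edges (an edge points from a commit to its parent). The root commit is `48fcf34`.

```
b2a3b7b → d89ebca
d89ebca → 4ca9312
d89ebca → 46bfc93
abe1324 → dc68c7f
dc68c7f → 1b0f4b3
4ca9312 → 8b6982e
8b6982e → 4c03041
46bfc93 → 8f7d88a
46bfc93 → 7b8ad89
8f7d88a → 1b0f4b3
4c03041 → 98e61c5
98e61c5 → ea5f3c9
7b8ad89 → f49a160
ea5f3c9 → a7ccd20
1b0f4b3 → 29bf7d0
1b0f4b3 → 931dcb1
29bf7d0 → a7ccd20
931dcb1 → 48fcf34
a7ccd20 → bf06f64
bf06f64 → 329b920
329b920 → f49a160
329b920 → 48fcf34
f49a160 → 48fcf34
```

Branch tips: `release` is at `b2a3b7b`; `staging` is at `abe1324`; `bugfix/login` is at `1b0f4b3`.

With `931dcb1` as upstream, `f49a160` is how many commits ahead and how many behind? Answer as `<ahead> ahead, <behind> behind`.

Reachable from f49a160: {48fcf34, f49a160}.
Reachable from 931dcb1: {48fcf34, 931dcb1}.
Only in f49a160's history (ahead): {f49a160} — 1.
Only in 931dcb1's history (behind): {931dcb1} — 1.

1 ahead, 1 behind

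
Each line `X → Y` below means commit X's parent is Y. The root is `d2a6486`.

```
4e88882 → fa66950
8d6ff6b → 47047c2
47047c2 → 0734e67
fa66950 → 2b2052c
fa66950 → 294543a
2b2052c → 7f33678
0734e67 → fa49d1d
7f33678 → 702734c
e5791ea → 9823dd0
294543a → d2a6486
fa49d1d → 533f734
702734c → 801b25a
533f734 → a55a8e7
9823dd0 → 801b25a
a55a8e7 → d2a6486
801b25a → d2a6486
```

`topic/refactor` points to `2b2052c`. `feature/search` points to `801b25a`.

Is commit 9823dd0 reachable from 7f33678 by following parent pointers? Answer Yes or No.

No

Ancestors of 7f33678: {702734c, 7f33678, 801b25a, d2a6486}.
9823dd0 is not in that set, so it is not an ancestor of 7f33678.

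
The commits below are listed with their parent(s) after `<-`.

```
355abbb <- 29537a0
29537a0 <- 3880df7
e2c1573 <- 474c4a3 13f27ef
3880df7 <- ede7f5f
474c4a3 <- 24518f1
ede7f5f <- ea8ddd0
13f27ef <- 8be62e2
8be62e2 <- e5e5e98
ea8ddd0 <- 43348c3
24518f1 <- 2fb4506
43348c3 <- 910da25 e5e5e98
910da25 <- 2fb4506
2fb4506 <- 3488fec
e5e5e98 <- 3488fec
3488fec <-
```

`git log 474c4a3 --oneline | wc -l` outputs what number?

Walking parent pointers from 474c4a3: reachable set = {24518f1, 2fb4506, 3488fec, 474c4a3}.
That is 4 commits.

4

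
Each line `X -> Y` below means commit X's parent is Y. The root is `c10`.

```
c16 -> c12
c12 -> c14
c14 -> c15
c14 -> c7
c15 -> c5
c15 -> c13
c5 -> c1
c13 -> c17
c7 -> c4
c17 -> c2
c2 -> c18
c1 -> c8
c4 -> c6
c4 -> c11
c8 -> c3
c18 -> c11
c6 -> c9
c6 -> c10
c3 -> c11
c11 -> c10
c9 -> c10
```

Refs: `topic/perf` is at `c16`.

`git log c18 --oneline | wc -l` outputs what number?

Walking parent pointers from c18: reachable set = {c10, c11, c18}.
That is 3 commits.

3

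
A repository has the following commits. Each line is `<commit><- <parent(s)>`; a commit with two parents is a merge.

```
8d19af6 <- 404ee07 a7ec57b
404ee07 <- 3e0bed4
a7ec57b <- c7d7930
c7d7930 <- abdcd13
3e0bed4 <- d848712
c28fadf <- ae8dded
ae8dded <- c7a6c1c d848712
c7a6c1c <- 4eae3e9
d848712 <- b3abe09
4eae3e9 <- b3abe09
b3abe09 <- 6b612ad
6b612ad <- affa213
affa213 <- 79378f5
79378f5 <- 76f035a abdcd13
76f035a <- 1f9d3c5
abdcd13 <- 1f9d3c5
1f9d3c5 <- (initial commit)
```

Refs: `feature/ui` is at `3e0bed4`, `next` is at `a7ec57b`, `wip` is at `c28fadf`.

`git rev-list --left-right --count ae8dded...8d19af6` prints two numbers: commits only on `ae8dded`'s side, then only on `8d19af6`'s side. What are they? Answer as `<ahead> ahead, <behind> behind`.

Reachable from ae8dded: {1f9d3c5, 4eae3e9, 6b612ad, 76f035a, 79378f5, abdcd13, ae8dded, affa213, b3abe09, c7a6c1c, d848712}.
Reachable from 8d19af6: {1f9d3c5, 3e0bed4, 404ee07, 6b612ad, 76f035a, 79378f5, 8d19af6, a7ec57b, abdcd13, affa213, b3abe09, c7d7930, d848712}.
Only in ae8dded's history (ahead): {4eae3e9, ae8dded, c7a6c1c} — 3.
Only in 8d19af6's history (behind): {3e0bed4, 404ee07, 8d19af6, a7ec57b, c7d7930} — 5.

3 ahead, 5 behind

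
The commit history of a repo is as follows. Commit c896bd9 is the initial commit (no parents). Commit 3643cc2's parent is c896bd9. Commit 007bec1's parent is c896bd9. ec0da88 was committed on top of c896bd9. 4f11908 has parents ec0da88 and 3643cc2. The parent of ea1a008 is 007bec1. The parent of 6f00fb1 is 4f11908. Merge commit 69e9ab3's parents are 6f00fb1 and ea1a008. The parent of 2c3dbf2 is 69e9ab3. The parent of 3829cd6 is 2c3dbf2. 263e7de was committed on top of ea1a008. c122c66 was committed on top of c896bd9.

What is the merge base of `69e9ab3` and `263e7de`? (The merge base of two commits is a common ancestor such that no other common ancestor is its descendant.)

Ancestors of 69e9ab3: {007bec1, 3643cc2, 4f11908, 69e9ab3, 6f00fb1, c896bd9, ea1a008, ec0da88}.
Ancestors of 263e7de: {007bec1, 263e7de, c896bd9, ea1a008}.
Common ancestors: {007bec1, c896bd9, ea1a008}.
Among these, ea1a008 is not an ancestor of any other common ancestor — it is the merge base.

ea1a008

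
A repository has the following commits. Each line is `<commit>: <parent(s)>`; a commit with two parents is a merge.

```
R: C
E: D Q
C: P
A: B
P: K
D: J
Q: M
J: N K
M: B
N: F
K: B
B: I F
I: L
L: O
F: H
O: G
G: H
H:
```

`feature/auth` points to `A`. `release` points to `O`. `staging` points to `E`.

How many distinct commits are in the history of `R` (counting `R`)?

Walking parent pointers from R: reachable set = {B, C, F, G, H, I, K, L, O, P, R}.
That is 11 commits.

11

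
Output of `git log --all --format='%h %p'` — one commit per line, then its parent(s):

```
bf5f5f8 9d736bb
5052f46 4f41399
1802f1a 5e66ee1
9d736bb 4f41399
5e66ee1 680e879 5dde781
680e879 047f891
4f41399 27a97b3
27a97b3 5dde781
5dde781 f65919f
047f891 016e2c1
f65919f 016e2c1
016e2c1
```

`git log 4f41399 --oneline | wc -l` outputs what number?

5

Walking parent pointers from 4f41399: reachable set = {016e2c1, 27a97b3, 4f41399, 5dde781, f65919f}.
That is 5 commits.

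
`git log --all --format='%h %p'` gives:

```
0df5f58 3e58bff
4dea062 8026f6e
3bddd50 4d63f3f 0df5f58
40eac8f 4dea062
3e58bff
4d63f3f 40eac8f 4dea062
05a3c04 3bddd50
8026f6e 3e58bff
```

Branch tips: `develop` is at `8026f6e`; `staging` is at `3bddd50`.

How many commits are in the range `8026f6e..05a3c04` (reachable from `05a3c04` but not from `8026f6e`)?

6

Reachable from 05a3c04: {05a3c04, 0df5f58, 3bddd50, 3e58bff, 40eac8f, 4d63f3f, 4dea062, 8026f6e}.
Reachable from 8026f6e: {3e58bff, 8026f6e}.
In 05a3c04's history but not 8026f6e's: {05a3c04, 0df5f58, 3bddd50, 40eac8f, 4d63f3f, 4dea062} — 6 commits.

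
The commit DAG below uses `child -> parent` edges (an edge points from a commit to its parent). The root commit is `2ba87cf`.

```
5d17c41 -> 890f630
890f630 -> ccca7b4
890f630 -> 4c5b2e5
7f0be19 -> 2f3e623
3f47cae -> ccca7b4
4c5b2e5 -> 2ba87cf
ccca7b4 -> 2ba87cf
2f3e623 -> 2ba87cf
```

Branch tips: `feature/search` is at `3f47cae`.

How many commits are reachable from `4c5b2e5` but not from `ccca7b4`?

Reachable from 4c5b2e5: {2ba87cf, 4c5b2e5}.
Reachable from ccca7b4: {2ba87cf, ccca7b4}.
In 4c5b2e5's history but not ccca7b4's: {4c5b2e5} — 1 commit.

1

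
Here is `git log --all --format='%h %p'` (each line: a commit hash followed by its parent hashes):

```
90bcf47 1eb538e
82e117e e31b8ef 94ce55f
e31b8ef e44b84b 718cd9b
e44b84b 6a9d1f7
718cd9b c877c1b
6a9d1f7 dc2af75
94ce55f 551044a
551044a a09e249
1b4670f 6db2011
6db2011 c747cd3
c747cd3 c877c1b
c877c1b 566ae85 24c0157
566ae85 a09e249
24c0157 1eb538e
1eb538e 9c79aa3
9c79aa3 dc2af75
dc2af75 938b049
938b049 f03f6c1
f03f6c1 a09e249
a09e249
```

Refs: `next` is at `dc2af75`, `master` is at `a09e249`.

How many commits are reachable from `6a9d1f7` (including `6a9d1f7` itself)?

Walking parent pointers from 6a9d1f7: reachable set = {6a9d1f7, 938b049, a09e249, dc2af75, f03f6c1}.
That is 5 commits.

5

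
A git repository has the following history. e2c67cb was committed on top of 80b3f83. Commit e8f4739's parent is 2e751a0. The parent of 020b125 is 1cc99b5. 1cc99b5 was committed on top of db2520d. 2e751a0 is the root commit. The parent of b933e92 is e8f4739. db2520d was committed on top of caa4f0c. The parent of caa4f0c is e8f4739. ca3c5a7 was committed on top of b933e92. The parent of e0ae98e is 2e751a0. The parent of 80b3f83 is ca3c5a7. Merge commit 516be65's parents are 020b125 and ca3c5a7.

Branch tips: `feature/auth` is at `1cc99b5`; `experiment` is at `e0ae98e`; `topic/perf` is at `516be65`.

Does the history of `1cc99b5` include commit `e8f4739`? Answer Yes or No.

Yes

Ancestors of 1cc99b5 (commits reachable by following parents): {1cc99b5, 2e751a0, caa4f0c, db2520d, e8f4739}.
e8f4739 is in that set, so it is an ancestor of 1cc99b5.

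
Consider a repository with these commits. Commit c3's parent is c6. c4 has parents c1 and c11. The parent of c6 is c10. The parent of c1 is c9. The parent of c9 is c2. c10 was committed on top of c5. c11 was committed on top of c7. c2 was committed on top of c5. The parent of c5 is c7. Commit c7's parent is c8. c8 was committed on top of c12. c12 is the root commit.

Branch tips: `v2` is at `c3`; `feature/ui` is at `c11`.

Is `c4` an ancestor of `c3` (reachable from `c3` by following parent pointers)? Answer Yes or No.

No

Ancestors of c3: {c10, c12, c3, c5, c6, c7, c8}.
c4 is not in that set, so it is not an ancestor of c3.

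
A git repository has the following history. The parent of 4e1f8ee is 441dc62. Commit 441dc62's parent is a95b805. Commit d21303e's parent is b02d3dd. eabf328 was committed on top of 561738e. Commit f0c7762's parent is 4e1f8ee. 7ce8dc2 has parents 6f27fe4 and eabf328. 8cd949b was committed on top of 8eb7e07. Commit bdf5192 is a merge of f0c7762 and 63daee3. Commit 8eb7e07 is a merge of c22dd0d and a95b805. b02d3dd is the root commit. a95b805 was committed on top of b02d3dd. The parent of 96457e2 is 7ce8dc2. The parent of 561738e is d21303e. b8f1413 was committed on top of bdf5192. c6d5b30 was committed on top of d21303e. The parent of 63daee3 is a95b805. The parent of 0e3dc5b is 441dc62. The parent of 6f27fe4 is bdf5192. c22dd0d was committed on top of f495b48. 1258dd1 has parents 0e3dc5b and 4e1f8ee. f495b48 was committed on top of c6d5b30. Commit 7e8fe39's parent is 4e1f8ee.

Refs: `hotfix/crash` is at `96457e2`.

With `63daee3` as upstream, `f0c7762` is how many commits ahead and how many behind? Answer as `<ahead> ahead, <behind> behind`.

3 ahead, 1 behind

Reachable from f0c7762: {441dc62, 4e1f8ee, a95b805, b02d3dd, f0c7762}.
Reachable from 63daee3: {63daee3, a95b805, b02d3dd}.
Only in f0c7762's history (ahead): {441dc62, 4e1f8ee, f0c7762} — 3.
Only in 63daee3's history (behind): {63daee3} — 1.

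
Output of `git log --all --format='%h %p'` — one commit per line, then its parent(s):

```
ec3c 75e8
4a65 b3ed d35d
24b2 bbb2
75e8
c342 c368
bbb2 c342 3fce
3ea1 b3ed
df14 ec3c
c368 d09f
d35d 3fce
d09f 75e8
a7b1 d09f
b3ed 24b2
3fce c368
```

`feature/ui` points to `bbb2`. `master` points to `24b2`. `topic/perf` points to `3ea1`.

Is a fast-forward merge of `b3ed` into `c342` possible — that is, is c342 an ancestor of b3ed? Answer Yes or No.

A fast-forward from c342 to b3ed is possible iff c342 is an ancestor of b3ed.
Ancestors of b3ed: {24b2, 3fce, 75e8, b3ed, bbb2, c342, c368, d09f}.
c342 is among them, so fast-forward is possible.

Yes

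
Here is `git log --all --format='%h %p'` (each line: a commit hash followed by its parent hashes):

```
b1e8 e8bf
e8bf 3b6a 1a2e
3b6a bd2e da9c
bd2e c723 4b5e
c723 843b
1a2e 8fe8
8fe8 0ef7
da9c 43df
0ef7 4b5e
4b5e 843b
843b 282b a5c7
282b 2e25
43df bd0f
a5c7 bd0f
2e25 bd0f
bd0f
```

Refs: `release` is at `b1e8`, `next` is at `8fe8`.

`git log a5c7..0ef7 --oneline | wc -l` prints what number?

5

Reachable from 0ef7: {0ef7, 282b, 2e25, 4b5e, 843b, a5c7, bd0f}.
Reachable from a5c7: {a5c7, bd0f}.
In 0ef7's history but not a5c7's: {0ef7, 282b, 2e25, 4b5e, 843b} — 5 commits.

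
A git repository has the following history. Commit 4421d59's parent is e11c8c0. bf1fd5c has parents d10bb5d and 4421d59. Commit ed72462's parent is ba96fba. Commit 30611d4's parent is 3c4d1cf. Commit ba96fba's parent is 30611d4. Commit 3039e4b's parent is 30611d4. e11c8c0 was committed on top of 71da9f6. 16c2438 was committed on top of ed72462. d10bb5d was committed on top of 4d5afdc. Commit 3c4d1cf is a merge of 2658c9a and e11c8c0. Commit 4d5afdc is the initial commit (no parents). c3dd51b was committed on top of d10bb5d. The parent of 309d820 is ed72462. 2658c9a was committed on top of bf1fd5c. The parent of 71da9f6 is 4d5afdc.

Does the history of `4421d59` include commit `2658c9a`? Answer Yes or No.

No

Ancestors of 4421d59: {4421d59, 4d5afdc, 71da9f6, e11c8c0}.
2658c9a is not in that set, so it is not an ancestor of 4421d59.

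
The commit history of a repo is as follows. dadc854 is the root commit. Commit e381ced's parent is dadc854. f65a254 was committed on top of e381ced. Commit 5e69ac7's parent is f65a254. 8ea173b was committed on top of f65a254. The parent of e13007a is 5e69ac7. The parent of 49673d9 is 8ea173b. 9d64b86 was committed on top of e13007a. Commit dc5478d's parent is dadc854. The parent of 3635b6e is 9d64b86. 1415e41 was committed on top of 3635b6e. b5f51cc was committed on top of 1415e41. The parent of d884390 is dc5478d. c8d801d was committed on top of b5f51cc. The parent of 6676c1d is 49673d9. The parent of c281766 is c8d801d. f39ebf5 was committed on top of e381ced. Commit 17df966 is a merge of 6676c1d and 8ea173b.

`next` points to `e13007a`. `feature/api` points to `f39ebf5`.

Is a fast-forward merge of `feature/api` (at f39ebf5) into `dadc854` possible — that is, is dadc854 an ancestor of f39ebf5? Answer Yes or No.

Yes

A fast-forward from dadc854 to f39ebf5 is possible iff dadc854 is an ancestor of f39ebf5.
Ancestors of f39ebf5: {dadc854, e381ced, f39ebf5}.
dadc854 is among them, so fast-forward is possible.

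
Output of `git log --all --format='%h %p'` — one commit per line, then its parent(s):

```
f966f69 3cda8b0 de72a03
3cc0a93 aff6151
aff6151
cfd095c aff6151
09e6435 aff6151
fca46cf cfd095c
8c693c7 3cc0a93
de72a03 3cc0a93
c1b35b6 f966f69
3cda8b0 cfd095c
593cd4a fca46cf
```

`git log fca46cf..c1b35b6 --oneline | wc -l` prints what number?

Reachable from c1b35b6: {3cc0a93, 3cda8b0, aff6151, c1b35b6, cfd095c, de72a03, f966f69}.
Reachable from fca46cf: {aff6151, cfd095c, fca46cf}.
In c1b35b6's history but not fca46cf's: {3cc0a93, 3cda8b0, c1b35b6, de72a03, f966f69} — 5 commits.

5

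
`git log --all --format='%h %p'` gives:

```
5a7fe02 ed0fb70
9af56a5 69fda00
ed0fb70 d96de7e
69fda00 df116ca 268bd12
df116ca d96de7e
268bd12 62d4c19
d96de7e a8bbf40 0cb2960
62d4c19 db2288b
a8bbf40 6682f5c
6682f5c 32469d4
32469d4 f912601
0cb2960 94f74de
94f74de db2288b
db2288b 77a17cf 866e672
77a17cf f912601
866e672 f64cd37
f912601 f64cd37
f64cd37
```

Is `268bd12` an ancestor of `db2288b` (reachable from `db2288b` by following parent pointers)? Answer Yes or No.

No

Ancestors of db2288b: {77a17cf, 866e672, db2288b, f64cd37, f912601}.
268bd12 is not in that set, so it is not an ancestor of db2288b.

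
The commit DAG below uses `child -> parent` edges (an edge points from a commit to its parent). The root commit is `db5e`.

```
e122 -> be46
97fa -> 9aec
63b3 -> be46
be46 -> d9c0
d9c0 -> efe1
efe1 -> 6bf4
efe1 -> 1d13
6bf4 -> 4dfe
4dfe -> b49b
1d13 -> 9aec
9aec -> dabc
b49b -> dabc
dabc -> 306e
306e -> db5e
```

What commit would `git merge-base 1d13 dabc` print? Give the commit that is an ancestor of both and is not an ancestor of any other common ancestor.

Ancestors of 1d13: {1d13, 306e, 9aec, dabc, db5e}.
Ancestors of dabc: {306e, dabc, db5e}.
Common ancestors: {306e, dabc, db5e}.
Among these, dabc is not an ancestor of any other common ancestor — it is the merge base.

dabc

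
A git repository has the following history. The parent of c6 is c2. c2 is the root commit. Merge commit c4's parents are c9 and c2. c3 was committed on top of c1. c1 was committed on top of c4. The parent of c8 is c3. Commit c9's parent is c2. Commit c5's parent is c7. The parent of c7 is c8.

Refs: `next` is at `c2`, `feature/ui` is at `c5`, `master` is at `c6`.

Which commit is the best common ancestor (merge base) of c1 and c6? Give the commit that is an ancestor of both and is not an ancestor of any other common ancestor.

c2

Ancestors of c1: {c1, c2, c4, c9}.
Ancestors of c6: {c2, c6}.
Common ancestors: {c2}.
The only common ancestor is c2, so it is the merge base.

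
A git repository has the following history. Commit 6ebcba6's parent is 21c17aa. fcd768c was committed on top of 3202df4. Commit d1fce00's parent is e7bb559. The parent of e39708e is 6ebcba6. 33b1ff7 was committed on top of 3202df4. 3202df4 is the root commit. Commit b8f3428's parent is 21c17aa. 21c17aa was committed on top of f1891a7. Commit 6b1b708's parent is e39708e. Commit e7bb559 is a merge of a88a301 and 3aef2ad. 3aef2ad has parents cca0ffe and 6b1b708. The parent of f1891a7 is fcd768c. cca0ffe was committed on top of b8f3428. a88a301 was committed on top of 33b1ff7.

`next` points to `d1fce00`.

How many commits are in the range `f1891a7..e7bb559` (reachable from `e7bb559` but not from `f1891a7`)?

10

Reachable from e7bb559: {21c17aa, 3202df4, 33b1ff7, 3aef2ad, 6b1b708, 6ebcba6, a88a301, b8f3428, cca0ffe, e39708e, e7bb559, f1891a7, fcd768c}.
Reachable from f1891a7: {3202df4, f1891a7, fcd768c}.
In e7bb559's history but not f1891a7's: {21c17aa, 33b1ff7, 3aef2ad, 6b1b708, 6ebcba6, a88a301, b8f3428, cca0ffe, e39708e, e7bb559} — 10 commits.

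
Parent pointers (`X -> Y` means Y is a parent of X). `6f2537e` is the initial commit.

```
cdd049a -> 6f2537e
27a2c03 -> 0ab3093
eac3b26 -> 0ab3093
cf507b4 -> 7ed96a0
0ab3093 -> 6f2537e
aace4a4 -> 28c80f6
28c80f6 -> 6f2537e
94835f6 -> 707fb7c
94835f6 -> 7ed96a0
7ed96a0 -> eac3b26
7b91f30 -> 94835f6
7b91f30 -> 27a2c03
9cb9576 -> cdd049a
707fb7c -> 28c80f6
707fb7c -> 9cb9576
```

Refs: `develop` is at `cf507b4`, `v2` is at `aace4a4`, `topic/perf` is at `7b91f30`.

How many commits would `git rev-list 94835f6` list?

9

Walking parent pointers from 94835f6: reachable set = {0ab3093, 28c80f6, 6f2537e, 707fb7c, 7ed96a0, 94835f6, 9cb9576, cdd049a, eac3b26}.
That is 9 commits.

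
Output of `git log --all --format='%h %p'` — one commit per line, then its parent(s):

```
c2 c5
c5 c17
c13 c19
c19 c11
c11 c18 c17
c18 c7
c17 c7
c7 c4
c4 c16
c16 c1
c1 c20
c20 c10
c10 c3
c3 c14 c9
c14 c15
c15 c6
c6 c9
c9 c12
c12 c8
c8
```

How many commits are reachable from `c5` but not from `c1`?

5

Reachable from c5: {c1, c10, c12, c14, c15, c16, c17, c20, c3, c4, c5, c6, c7, c8, c9}.
Reachable from c1: {c1, c10, c12, c14, c15, c20, c3, c6, c8, c9}.
In c5's history but not c1's: {c16, c17, c4, c5, c7} — 5 commits.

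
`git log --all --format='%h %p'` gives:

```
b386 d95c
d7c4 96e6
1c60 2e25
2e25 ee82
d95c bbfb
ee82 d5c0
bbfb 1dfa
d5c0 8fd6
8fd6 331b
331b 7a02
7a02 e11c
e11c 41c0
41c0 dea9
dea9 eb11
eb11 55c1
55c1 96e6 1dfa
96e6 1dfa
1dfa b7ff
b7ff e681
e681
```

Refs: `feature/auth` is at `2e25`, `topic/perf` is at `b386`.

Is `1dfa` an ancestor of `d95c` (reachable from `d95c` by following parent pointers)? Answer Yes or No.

Ancestors of d95c (commits reachable by following parents): {1dfa, b7ff, bbfb, d95c, e681}.
1dfa is in that set, so it is an ancestor of d95c.

Yes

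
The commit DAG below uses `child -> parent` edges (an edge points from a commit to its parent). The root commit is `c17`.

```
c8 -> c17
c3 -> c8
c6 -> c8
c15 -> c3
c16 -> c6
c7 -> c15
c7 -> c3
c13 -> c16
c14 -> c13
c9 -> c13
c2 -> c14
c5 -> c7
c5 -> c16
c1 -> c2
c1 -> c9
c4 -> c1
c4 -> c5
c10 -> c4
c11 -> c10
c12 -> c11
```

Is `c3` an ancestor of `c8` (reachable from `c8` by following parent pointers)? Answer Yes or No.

Ancestors of c8: {c17, c8}.
c3 is not in that set, so it is not an ancestor of c8.

No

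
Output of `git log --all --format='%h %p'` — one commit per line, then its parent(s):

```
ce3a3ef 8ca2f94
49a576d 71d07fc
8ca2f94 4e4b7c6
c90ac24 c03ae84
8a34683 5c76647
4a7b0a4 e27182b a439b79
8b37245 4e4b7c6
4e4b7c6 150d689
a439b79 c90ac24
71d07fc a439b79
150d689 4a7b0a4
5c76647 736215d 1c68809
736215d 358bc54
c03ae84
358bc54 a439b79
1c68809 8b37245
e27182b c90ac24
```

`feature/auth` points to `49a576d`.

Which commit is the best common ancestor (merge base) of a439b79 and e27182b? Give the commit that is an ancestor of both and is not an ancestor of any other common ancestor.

Ancestors of a439b79: {a439b79, c03ae84, c90ac24}.
Ancestors of e27182b: {c03ae84, c90ac24, e27182b}.
Common ancestors: {c03ae84, c90ac24}.
Among these, c90ac24 is not an ancestor of any other common ancestor — it is the merge base.

c90ac24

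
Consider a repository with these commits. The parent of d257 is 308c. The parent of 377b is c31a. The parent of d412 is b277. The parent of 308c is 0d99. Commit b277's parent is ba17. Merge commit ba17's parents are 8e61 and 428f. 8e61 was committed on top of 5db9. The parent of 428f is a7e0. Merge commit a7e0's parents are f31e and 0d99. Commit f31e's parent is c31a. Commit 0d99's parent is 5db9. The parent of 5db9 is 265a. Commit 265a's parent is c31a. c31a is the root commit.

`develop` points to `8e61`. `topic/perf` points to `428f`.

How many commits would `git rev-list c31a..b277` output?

9

Reachable from b277: {0d99, 265a, 428f, 5db9, 8e61, a7e0, b277, ba17, c31a, f31e}.
Reachable from c31a: {c31a}.
In b277's history but not c31a's: {0d99, 265a, 428f, 5db9, 8e61, a7e0, b277, ba17, f31e} — 9 commits.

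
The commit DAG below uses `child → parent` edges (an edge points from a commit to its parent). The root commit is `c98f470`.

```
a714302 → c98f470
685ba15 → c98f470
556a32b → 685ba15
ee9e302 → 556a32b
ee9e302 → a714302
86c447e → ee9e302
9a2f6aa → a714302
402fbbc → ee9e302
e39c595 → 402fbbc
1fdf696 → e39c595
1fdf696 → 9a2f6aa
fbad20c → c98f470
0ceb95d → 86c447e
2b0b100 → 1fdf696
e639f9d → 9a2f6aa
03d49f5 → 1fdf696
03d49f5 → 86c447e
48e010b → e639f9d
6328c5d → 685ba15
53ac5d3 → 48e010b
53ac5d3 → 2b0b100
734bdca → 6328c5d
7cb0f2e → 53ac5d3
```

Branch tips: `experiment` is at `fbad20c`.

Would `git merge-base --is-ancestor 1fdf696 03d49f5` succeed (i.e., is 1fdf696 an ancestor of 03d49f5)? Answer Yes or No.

Yes

Ancestors of 03d49f5 (commits reachable by following parents): {03d49f5, 1fdf696, 402fbbc, 556a32b, 685ba15, 86c447e, 9a2f6aa, a714302, c98f470, e39c595, ee9e302}.
1fdf696 is in that set, so it is an ancestor of 03d49f5.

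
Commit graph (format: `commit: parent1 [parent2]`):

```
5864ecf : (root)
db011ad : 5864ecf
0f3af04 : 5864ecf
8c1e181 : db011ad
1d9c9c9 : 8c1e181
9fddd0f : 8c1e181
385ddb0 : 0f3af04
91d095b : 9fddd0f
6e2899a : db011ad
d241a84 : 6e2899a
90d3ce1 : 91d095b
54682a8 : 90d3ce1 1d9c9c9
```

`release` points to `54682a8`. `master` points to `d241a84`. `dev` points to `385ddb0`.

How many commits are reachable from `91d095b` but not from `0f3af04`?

4

Reachable from 91d095b: {5864ecf, 8c1e181, 91d095b, 9fddd0f, db011ad}.
Reachable from 0f3af04: {0f3af04, 5864ecf}.
In 91d095b's history but not 0f3af04's: {8c1e181, 91d095b, 9fddd0f, db011ad} — 4 commits.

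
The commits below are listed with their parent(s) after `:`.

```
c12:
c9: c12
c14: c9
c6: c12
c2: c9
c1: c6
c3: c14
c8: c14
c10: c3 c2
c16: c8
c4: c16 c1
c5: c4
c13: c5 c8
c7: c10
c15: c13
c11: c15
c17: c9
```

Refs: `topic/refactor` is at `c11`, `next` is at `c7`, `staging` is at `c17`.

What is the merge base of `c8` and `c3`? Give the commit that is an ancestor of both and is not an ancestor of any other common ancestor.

Ancestors of c8: {c12, c14, c8, c9}.
Ancestors of c3: {c12, c14, c3, c9}.
Common ancestors: {c12, c14, c9}.
Among these, c14 is not an ancestor of any other common ancestor — it is the merge base.

c14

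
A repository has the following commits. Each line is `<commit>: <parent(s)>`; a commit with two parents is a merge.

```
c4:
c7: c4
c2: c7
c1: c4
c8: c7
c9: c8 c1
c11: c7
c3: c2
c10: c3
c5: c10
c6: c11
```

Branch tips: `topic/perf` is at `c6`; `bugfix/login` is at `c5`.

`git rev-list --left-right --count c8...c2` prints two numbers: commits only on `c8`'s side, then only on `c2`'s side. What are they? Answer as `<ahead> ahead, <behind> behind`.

1 ahead, 1 behind

Reachable from c8: {c4, c7, c8}.
Reachable from c2: {c2, c4, c7}.
Only in c8's history (ahead): {c8} — 1.
Only in c2's history (behind): {c2} — 1.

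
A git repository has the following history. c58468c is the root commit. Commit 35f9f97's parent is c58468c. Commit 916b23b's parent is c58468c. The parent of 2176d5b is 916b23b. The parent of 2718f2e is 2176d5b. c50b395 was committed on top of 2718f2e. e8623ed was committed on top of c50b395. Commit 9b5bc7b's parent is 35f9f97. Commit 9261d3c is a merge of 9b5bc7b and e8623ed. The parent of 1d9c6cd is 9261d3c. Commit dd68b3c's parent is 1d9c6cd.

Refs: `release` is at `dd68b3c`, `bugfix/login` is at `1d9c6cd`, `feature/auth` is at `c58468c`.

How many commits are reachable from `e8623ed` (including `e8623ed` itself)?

6

Walking parent pointers from e8623ed: reachable set = {2176d5b, 2718f2e, 916b23b, c50b395, c58468c, e8623ed}.
That is 6 commits.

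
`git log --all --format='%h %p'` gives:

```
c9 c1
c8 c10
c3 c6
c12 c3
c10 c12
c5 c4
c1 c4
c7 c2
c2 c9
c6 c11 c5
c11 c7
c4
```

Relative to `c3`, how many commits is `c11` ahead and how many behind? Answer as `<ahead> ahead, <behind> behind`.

Reachable from c11: {c1, c11, c2, c4, c7, c9}.
Reachable from c3: {c1, c11, c2, c3, c4, c5, c6, c7, c9}.
Only in c11's history (ahead): {} — 0.
Only in c3's history (behind): {c3, c5, c6} — 3.

0 ahead, 3 behind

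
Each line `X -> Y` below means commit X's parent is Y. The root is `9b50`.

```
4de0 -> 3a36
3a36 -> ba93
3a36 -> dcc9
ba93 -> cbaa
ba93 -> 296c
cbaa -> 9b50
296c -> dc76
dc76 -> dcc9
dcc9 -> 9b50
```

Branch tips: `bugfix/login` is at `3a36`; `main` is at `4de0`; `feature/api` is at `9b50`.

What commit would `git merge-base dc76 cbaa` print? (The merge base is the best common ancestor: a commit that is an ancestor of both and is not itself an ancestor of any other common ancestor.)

9b50

Ancestors of dc76: {9b50, dc76, dcc9}.
Ancestors of cbaa: {9b50, cbaa}.
Common ancestors: {9b50}.
The only common ancestor is 9b50, so it is the merge base.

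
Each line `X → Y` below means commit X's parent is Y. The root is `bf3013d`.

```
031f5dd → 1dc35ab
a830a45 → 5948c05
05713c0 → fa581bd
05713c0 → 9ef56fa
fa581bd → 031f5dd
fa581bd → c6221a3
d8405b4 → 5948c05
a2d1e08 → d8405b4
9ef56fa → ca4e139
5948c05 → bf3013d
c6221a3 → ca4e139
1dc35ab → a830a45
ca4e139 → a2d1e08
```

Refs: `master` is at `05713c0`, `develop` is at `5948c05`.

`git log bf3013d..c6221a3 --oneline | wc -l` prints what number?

5

Reachable from c6221a3: {5948c05, a2d1e08, bf3013d, c6221a3, ca4e139, d8405b4}.
Reachable from bf3013d: {bf3013d}.
In c6221a3's history but not bf3013d's: {5948c05, a2d1e08, c6221a3, ca4e139, d8405b4} — 5 commits.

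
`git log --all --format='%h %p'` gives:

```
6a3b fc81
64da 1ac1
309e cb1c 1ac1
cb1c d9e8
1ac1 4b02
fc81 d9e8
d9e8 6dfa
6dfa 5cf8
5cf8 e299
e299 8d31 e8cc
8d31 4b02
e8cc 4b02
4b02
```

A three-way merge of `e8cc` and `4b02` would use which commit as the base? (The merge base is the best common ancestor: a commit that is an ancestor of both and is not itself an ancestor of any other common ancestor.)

4b02

Ancestors of e8cc: {4b02, e8cc}.
Ancestors of 4b02: {4b02}.
Common ancestors: {4b02}.
The only common ancestor is 4b02, so it is the merge base.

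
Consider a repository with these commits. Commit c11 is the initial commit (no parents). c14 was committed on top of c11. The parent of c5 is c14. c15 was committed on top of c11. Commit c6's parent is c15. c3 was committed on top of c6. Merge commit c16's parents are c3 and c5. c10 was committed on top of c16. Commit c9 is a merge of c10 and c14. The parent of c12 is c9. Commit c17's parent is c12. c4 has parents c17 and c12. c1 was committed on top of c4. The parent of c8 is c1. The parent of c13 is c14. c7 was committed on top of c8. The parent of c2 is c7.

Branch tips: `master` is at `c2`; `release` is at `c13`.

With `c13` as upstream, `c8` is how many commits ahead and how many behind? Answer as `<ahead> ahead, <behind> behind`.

12 ahead, 1 behind

Reachable from c8: {c1, c10, c11, c12, c14, c15, c16, c17, c3, c4, c5, c6, c8, c9}.
Reachable from c13: {c11, c13, c14}.
Only in c8's history (ahead): {c1, c10, c12, c15, c16, c17, c3, c4, c5, c6, c8, c9} — 12.
Only in c13's history (behind): {c13} — 1.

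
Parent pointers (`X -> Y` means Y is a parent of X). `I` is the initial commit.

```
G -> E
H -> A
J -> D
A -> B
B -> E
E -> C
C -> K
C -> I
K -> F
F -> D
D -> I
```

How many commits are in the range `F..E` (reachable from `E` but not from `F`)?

Reachable from E: {C, D, E, F, I, K}.
Reachable from F: {D, F, I}.
In E's history but not F's: {C, E, K} — 3 commits.

3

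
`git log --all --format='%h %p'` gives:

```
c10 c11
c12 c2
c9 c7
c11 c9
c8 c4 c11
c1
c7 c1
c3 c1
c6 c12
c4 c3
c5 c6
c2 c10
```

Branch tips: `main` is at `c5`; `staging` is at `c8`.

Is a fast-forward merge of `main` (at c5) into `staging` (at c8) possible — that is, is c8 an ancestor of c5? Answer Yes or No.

A fast-forward from c8 to c5 is possible iff c8 is an ancestor of c5.
Ancestors of c5: {c1, c10, c11, c12, c2, c5, c6, c7, c9}.
c8 is not among them, so fast-forward is not possible.

No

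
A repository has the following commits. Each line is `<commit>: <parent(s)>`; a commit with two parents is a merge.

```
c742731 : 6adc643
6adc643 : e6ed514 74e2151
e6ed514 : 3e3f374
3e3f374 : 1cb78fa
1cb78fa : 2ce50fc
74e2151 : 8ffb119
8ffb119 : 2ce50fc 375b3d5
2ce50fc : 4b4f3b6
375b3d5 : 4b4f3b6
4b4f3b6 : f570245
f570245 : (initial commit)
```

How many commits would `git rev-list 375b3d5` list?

Walking parent pointers from 375b3d5: reachable set = {375b3d5, 4b4f3b6, f570245}.
That is 3 commits.

3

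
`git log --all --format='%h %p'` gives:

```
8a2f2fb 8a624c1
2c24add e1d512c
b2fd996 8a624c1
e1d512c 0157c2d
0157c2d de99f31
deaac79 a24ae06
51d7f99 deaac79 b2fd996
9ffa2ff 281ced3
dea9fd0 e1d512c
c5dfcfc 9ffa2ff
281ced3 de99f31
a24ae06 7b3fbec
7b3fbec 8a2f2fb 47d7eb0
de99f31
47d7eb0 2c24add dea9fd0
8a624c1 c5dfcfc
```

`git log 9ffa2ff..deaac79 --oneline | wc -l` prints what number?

11

Reachable from deaac79: {0157c2d, 281ced3, 2c24add, 47d7eb0, 7b3fbec, 8a2f2fb, 8a624c1, 9ffa2ff, a24ae06, c5dfcfc, de99f31, dea9fd0, deaac79, e1d512c}.
Reachable from 9ffa2ff: {281ced3, 9ffa2ff, de99f31}.
In deaac79's history but not 9ffa2ff's: {0157c2d, 2c24add, 47d7eb0, 7b3fbec, 8a2f2fb, 8a624c1, a24ae06, c5dfcfc, dea9fd0, deaac79, e1d512c} — 11 commits.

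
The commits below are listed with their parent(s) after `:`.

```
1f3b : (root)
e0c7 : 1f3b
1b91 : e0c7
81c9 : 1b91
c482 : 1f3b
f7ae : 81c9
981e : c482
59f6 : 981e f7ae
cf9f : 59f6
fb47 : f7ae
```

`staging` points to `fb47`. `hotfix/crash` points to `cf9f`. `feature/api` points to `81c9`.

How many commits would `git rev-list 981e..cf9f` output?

6

Reachable from cf9f: {1b91, 1f3b, 59f6, 81c9, 981e, c482, cf9f, e0c7, f7ae}.
Reachable from 981e: {1f3b, 981e, c482}.
In cf9f's history but not 981e's: {1b91, 59f6, 81c9, cf9f, e0c7, f7ae} — 6 commits.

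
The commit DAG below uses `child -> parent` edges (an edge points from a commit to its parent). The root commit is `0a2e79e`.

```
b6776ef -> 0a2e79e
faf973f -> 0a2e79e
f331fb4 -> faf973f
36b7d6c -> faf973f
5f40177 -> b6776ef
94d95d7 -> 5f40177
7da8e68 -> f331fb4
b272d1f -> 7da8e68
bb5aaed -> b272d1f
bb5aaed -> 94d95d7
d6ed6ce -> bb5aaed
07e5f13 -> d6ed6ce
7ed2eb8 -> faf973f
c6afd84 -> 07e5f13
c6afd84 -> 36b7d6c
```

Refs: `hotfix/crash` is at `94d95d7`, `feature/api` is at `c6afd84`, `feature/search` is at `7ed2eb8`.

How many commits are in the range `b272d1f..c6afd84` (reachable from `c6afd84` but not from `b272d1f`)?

8

Reachable from c6afd84: {07e5f13, 0a2e79e, 36b7d6c, 5f40177, 7da8e68, 94d95d7, b272d1f, b6776ef, bb5aaed, c6afd84, d6ed6ce, f331fb4, faf973f}.
Reachable from b272d1f: {0a2e79e, 7da8e68, b272d1f, f331fb4, faf973f}.
In c6afd84's history but not b272d1f's: {07e5f13, 36b7d6c, 5f40177, 94d95d7, b6776ef, bb5aaed, c6afd84, d6ed6ce} — 8 commits.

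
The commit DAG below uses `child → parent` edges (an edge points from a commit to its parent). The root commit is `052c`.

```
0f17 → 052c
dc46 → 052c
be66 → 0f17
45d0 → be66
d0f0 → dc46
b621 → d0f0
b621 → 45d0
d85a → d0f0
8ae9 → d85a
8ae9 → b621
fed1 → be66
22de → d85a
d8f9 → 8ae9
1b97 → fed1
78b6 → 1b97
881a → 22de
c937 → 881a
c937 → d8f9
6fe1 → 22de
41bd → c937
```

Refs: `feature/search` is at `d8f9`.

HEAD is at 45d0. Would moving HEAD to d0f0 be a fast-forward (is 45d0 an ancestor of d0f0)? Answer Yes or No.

A fast-forward from 45d0 to d0f0 is possible iff 45d0 is an ancestor of d0f0.
Ancestors of d0f0: {052c, d0f0, dc46}.
45d0 is not among them, so fast-forward is not possible.

No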